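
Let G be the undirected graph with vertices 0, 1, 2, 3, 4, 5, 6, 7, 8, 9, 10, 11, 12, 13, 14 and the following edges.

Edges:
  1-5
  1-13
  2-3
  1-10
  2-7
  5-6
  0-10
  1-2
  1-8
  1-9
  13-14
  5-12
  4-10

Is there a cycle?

DFS, tracking each vertex's parent; an edge to a visited non-parent vertex closes a cycle.
Start from 4:
visit 4 (parent –)
  visit 10 (parent 4)
    10–4: parent, skip
    visit 1 (parent 10)
      visit 9 (parent 1)
        9–1: parent, skip
      1–10: parent, skip
      visit 2 (parent 1)
        2–1: parent, skip
        visit 3 (parent 2)
          3–2: parent, skip
        visit 7 (parent 2)
          7–2: parent, skip
      visit 13 (parent 1)
        13–1: parent, skip
        visit 14 (parent 13)
          14–13: parent, skip
      visit 5 (parent 1)
        visit 6 (parent 5)
          6–5: parent, skip
        visit 12 (parent 5)
          12–5: parent, skip
        5–1: parent, skip
      visit 8 (parent 1)
        8–1: parent, skip
    visit 0 (parent 10)
      0–10: parent, skip
visit 11 (parent –)
No non-parent visited neighbor found — the graph is a forest.

No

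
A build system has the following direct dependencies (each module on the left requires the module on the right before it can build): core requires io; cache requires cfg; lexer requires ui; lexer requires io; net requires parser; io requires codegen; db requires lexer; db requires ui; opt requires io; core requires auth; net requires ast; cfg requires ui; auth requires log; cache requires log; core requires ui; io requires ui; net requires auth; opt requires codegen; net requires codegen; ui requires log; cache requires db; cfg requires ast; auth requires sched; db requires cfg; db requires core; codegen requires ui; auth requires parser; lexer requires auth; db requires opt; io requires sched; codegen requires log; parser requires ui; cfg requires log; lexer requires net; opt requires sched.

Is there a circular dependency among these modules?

No

DFS with white/gray/black marking, starting from net:
net gray
  parser gray
    ui gray
      log gray
      log black
    ui black
  parser black
  ast gray
  ast black
  codegen gray
    codegen→ui: ui black — skip
    codegen→log: log black — skip
  codegen black
  auth gray
    auth→log: log black — skip
    auth→parser: parser black — skip
    sched gray
    sched black
  auth black
net black
cfg gray
  cfg→log: log black — skip
  cfg→ui: ui black — skip
  cfg→ast: ast black — skip
cfg black
db gray
  db→ui: ui black — skip
  core gray
    core→auth: auth black — skip
    core→ui: ui black — skip
    io gray
      io→ui: ui black — skip
      io→codegen: codegen black — skip
      io→sched: sched black — skip
    io black
  core black
  lexer gray
    lexer→auth: auth black — skip
    lexer→ui: ui black — skip
    lexer→io: io black — skip
    lexer→net: net black — skip
  lexer black
  opt gray
    opt→io: io black — skip
    opt→sched: sched black — skip
    opt→codegen: codegen black — skip
  opt black
  db→cfg: cfg black — skip
db black
cache gray
  cache→log: log black — skip
  cache→db: db black — skip
  cache→cfg: cfg black — skip
cache black
Every edge goes to a white or black vertex — no back edge, so the graph is acyclic.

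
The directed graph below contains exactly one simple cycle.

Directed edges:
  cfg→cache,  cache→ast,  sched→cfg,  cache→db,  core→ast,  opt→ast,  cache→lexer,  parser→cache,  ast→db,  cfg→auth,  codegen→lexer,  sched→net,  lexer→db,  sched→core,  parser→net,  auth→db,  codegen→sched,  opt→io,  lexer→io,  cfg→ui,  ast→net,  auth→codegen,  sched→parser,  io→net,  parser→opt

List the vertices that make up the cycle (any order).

DFS with gray/black marking from sched:
sched gray
  core gray
    ast gray
      db gray
      db black
      net gray
      net black
    ast black
  core black
  cfg gray
    auth gray
      codegen gray
        codegen→sched: sched is gray → back edge
Back edge closes the cycle sched → cfg → auth → codegen → sched; its vertices are {cfg, auth, sched, codegen}.

cfg, auth, sched, codegen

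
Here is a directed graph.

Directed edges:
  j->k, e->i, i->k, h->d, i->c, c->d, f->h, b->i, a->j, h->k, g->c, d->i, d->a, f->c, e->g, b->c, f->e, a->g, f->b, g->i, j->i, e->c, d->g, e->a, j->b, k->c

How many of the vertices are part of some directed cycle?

8

A vertex is on a directed cycle iff it belongs to a strongly connected component of size ≥ 2 (or has a self-loop).
The vertices on cycles are {a, b, c, d, g, i, j, k} — 8 in total.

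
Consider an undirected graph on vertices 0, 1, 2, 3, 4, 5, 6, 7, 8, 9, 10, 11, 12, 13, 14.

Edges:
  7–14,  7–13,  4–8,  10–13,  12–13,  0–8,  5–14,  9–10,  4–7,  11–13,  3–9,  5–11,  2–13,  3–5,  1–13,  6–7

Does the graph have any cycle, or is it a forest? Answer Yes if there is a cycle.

DFS, tracking each vertex's parent; an edge to a visited non-parent vertex closes a cycle.
Start from 6:
visit 6 (parent –)
  visit 7 (parent 6)
    7–6: parent, skip
    visit 13 (parent 7)
      visit 1 (parent 13)
        1–13: parent, skip
      visit 11 (parent 13)
        visit 5 (parent 11)
          visit 3 (parent 5)
            3–5: parent, skip
            visit 9 (parent 3)
              9–3: parent, skip
              visit 10 (parent 9)
                10–13: 13 visited and ≠ parent → cycle
Cycle: 13 – 11 – 5 – 3 – 9 – 10 – 13.

Yes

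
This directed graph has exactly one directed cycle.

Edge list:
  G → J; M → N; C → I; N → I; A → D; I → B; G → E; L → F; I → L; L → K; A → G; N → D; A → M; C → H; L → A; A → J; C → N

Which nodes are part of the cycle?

A, I, L, M, N

DFS with gray/black marking from I:
I gray
  L gray
    F gray
    F black
    A gray
      J gray
      J black
      D gray
      D black
      M gray
        N gray
          N→I: I is gray → back edge
Back edge closes the cycle I → L → A → M → N → I; its vertices are {A, I, L, M, N}.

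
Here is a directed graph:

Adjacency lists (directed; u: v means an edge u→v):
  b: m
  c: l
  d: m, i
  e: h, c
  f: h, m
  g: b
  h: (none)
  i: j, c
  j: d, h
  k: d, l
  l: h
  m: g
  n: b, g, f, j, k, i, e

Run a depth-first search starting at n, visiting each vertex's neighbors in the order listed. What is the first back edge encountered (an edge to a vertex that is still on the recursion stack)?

DFS from n (visiting each vertex's neighbors in the order listed); mark gray on enter, black on exit:
n gray
  b gray
    m gray
      g gray
        g→b: b is gray → back edge
First back edge: g → b.

g->b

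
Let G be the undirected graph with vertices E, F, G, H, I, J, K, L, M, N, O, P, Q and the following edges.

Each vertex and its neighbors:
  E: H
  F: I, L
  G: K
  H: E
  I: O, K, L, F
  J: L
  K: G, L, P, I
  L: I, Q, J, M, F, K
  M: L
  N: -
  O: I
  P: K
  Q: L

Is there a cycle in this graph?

Yes

DFS, tracking each vertex's parent; an edge to a visited non-parent vertex closes a cycle.
Start from E:
visit E (parent –)
  visit H (parent E)
    H–E: parent, skip
visit F (parent –)
  visit I (parent F)
    visit O (parent I)
      O–I: parent, skip
    visit K (parent I)
      visit G (parent K)
        G–K: parent, skip
      visit L (parent K)
        L–I: I visited and ≠ parent → cycle
Cycle: I – K – L – I.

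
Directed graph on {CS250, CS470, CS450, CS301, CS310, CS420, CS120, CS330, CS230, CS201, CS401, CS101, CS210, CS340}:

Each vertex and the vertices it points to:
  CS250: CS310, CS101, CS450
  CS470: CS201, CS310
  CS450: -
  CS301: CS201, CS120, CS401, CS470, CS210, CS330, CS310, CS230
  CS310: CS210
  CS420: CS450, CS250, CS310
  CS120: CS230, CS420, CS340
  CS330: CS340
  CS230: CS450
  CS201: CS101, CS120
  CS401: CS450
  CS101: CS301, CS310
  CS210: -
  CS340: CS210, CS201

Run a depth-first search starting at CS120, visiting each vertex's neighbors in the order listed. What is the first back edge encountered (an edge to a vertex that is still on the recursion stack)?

DFS from CS120 (visiting each vertex's neighbors in the order listed); mark gray on enter, black on exit:
CS120 gray
  CS230 gray
    CS450 gray
    CS450 black
  CS230 black
  CS420 gray
    CS420→CS450: CS450 black — skip
    CS250 gray
      CS310 gray
        CS210 gray
        CS210 black
      CS310 black
      CS101 gray
        CS301 gray
          CS201 gray
            CS201→CS101: CS101 is gray → back edge
First back edge: CS201 → CS101.

CS201->CS101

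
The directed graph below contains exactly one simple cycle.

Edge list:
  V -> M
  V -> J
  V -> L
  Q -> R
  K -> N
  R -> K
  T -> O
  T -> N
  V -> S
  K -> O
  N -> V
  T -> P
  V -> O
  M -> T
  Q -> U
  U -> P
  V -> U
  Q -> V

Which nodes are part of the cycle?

DFS with gray/black marking from V:
V gray
  M gray
    T gray
      N gray
        N→V: V is gray → back edge
Back edge closes the cycle V → M → T → N → V; its vertices are {M, N, T, V}.

M, N, T, V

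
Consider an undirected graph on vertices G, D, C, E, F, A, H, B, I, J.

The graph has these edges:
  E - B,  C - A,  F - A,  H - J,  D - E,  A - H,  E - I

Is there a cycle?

No

DFS, tracking each vertex's parent; an edge to a visited non-parent vertex closes a cycle.
Start from B:
visit B (parent –)
  visit E (parent B)
    visit I (parent E)
      I–E: parent, skip
    visit D (parent E)
      D–E: parent, skip
    E–B: parent, skip
visit G (parent –)
visit C (parent –)
  visit A (parent C)
    visit F (parent A)
      F–A: parent, skip
    visit H (parent A)
      H–A: parent, skip
      visit J (parent H)
        J–H: parent, skip
    A–C: parent, skip
No non-parent visited neighbor found — the graph is a forest.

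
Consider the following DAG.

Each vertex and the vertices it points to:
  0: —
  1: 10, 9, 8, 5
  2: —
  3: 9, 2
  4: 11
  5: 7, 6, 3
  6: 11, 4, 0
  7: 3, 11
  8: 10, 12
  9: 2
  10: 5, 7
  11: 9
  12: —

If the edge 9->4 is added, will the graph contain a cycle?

Yes

Adding 9→4 creates a cycle iff 4 can already reach 9.
Path from 4: 4 → 11 → 9.
So 4 → … → 9 → 4 is a cycle.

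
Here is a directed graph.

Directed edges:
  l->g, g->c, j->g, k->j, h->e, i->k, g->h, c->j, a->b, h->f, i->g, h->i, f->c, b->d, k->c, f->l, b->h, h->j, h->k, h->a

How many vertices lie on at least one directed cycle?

10

A vertex is on a directed cycle iff it belongs to a strongly connected component of size ≥ 2 (or has a self-loop).
The vertices on cycles are {a, b, c, f, g, h, i, j, k, l} — 10 in total.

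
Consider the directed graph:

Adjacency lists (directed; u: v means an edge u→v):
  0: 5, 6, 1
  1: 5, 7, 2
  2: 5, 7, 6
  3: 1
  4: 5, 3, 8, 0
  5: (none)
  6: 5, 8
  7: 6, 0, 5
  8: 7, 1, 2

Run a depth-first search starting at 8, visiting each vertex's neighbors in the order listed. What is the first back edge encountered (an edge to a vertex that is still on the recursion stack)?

6→8

DFS from 8 (visiting each vertex's neighbors in the order listed); mark gray on enter, black on exit:
8 gray
  7 gray
    6 gray
      5 gray
      5 black
      6→8: 8 is gray → back edge
First back edge: 6 → 8.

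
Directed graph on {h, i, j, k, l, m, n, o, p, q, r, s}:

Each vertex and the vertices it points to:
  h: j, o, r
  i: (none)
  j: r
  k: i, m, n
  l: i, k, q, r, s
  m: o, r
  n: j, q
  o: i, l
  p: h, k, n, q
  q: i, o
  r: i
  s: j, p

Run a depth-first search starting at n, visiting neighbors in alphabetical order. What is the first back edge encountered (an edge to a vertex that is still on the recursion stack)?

m->o

DFS from n (visiting neighbors in alphabetical order); mark gray on enter, black on exit:
n gray
  j gray
    r gray
      i gray
      i black
    r black
  j black
  q gray
    q→i: i black — skip
    o gray
      o→i: i black — skip
      l gray
        l→i: i black — skip
        k gray
          k→i: i black — skip
          m gray
            m→o: o is gray → back edge
First back edge: m → o.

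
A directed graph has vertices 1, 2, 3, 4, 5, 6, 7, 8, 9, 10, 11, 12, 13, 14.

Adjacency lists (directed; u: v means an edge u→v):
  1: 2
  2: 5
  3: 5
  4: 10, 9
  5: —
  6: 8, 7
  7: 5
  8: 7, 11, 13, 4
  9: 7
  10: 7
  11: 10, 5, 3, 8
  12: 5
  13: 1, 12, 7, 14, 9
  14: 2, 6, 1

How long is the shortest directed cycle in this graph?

For each vertex v, BFS finds the shortest path from v back to v.
The shortest such closed walk is 11 → 8 → 11, length 2.

2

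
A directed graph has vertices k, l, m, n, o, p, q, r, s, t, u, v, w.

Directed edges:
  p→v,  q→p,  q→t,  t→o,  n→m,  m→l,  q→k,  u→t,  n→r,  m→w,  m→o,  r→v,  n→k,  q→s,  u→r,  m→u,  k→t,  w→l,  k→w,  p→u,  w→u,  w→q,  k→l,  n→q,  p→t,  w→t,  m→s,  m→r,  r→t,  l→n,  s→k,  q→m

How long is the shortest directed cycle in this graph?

For each vertex v, BFS finds the shortest path from v back to v.
The shortest such closed walk is n → m → l → n, length 3.

3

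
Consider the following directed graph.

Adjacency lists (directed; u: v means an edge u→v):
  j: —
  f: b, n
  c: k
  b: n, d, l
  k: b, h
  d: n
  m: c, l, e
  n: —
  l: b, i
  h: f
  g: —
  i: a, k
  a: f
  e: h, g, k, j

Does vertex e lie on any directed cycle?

e lies on a cycle iff there is a path from e back to itself.
Exploring from e, it never reaches itself; equivalently, its strongly connected component is a singleton.

No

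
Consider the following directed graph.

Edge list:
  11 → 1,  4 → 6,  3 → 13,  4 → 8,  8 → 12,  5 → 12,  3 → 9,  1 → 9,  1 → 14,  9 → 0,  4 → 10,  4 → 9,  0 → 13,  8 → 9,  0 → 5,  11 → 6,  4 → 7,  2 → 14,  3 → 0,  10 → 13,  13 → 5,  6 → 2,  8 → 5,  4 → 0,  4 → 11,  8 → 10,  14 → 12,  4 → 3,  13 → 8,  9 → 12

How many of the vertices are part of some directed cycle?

5

A vertex is on a directed cycle iff it belongs to a strongly connected component of size ≥ 2 (or has a self-loop).
The vertices on cycles are {0, 8, 9, 10, 13} — 5 in total.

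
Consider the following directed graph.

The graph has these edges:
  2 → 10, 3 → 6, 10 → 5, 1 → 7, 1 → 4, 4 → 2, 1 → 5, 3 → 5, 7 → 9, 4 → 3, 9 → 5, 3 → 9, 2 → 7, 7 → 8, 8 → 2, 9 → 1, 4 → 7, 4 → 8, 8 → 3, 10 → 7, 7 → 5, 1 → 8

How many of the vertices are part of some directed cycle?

A vertex is on a directed cycle iff it belongs to a strongly connected component of size ≥ 2 (or has a self-loop).
The vertices on cycles are {1, 2, 3, 4, 7, 8, 9, 10} — 8 in total.

8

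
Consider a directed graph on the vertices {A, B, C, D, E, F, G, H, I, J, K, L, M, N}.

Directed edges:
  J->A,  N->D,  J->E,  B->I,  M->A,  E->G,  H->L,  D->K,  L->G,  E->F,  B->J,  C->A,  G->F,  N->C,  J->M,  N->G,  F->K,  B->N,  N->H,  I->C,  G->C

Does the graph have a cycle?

DFS with white/gray/black marking, starting from D:
D gray
  K gray
  K black
D black
A gray
A black
B gray
  N gray
    N→D: D black — skip
    H gray
      L gray
        G gray
          C gray
            C→A: A black — skip
          C black
          F gray
            F→K: K black — skip
          F black
        G black
      L black
    H black
    N→G: G black — skip
    N→C: C black — skip
  N black
  I gray
    I→C: C black — skip
  I black
  J gray
    E gray
      E→F: F black — skip
      E→G: G black — skip
    E black
    M gray
      M→A: A black — skip
    M black
    J→A: A black — skip
  J black
B black
Every edge goes to a white or black vertex — no back edge, so the graph is acyclic.

No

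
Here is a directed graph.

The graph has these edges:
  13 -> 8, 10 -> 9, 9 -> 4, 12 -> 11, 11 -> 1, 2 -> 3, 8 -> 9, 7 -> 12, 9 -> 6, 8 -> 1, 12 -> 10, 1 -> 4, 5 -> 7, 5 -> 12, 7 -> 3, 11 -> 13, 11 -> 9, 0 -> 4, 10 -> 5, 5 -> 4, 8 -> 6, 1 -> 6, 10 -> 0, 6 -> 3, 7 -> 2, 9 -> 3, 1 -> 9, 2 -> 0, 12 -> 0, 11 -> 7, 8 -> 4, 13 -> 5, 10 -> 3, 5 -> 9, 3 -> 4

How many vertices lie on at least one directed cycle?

A vertex is on a directed cycle iff it belongs to a strongly connected component of size ≥ 2 (or has a self-loop).
The vertices on cycles are {5, 7, 10, 11, 12, 13} — 6 in total.

6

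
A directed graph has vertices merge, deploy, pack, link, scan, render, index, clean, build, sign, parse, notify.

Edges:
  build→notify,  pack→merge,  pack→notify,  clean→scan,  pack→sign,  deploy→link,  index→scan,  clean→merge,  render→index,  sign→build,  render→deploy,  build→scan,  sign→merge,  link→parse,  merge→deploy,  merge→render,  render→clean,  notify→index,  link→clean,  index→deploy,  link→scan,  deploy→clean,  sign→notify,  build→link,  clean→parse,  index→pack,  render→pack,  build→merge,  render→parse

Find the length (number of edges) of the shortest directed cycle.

3

For each vertex v, BFS finds the shortest path from v back to v.
The shortest such closed walk is pack → merge → render → pack, length 3.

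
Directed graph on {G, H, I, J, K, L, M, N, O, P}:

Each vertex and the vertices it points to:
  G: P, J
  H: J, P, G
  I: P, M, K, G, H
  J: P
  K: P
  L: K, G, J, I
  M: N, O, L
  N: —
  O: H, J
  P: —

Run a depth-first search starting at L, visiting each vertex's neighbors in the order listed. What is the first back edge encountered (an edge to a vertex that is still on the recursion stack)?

M->L

DFS from L (visiting each vertex's neighbors in the order listed); mark gray on enter, black on exit:
L gray
  K gray
    P gray
    P black
  K black
  G gray
    G→P: P black — skip
    J gray
      J→P: P black — skip
    J black
  G black
  L→J: J black — skip
  I gray
    I→P: P black — skip
    M gray
      N gray
      N black
      O gray
        H gray
          H→J: J black — skip
          H→P: P black — skip
          H→G: G black — skip
        H black
        O→J: J black — skip
      O black
      M→L: L is gray → back edge
First back edge: M → L.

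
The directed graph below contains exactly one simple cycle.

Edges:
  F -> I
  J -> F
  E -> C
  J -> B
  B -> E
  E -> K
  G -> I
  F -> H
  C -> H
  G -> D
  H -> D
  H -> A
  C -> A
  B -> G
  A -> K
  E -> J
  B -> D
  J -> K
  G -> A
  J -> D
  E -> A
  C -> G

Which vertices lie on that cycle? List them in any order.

B, E, J

DFS with gray/black marking from E:
E gray
  J gray
    D gray
    D black
    B gray
      B→E: E is gray → back edge
Back edge closes the cycle E → J → B → E; its vertices are {B, E, J}.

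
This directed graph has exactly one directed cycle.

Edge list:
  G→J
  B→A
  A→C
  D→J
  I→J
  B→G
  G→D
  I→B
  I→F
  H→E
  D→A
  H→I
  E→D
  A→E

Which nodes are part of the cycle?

A, D, E

DFS with gray/black marking from A:
A gray
  E gray
    D gray
      J gray
      J black
      D→A: A is gray → back edge
Back edge closes the cycle A → E → D → A; its vertices are {A, D, E}.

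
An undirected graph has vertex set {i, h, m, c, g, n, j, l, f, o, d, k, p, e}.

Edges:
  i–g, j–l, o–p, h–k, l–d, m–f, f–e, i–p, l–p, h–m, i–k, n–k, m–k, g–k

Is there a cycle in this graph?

Yes

DFS, tracking each vertex's parent; an edge to a visited non-parent vertex closes a cycle.
Start from g:
visit g (parent –)
  visit i (parent g)
    visit p (parent i)
      p–i: parent, skip
      visit l (parent p)
        visit j (parent l)
          j–l: parent, skip
        l–p: parent, skip
        visit d (parent l)
          d–l: parent, skip
      visit o (parent p)
        o–p: parent, skip
    visit k (parent i)
      k–g: g visited and ≠ parent → cycle
Cycle: g – i – k – g.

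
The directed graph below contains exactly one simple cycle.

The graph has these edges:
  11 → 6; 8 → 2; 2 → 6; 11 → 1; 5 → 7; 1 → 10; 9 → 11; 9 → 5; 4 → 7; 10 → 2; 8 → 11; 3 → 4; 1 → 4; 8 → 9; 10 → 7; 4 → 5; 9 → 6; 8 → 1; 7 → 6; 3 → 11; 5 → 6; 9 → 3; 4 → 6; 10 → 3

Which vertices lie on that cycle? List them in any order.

DFS with gray/black marking from 1:
1 gray
  4 gray
    7 gray
      6 gray
      6 black
    7 black
    5 gray
      5→7: 7 black — skip
      5→6: 6 black — skip
    5 black
    4→6: 6 black — skip
  4 black
  10 gray
    3 gray
      11 gray
        11→6: 6 black — skip
        11→1: 1 is gray → back edge
Back edge closes the cycle 1 → 10 → 3 → 11 → 1; its vertices are {1, 3, 10, 11}.

1, 3, 10, 11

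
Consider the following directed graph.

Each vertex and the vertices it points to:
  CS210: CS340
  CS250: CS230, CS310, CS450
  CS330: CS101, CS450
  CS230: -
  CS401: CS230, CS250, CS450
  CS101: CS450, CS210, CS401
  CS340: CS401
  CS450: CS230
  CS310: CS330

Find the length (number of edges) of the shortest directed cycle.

For each vertex v, BFS finds the shortest path from v back to v.
The shortest such closed walk is CS310 → CS330 → CS101 → CS401 → CS250 → CS310, length 5.

5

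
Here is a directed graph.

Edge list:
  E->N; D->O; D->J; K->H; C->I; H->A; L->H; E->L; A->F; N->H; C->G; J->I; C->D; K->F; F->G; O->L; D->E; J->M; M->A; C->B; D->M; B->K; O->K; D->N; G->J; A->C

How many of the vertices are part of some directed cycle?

A vertex is on a directed cycle iff it belongs to a strongly connected component of size ≥ 2 (or has a self-loop).
The vertices on cycles are {A, B, C, D, E, F, G, H, J, K, L, M, N, O} — 14 in total.

14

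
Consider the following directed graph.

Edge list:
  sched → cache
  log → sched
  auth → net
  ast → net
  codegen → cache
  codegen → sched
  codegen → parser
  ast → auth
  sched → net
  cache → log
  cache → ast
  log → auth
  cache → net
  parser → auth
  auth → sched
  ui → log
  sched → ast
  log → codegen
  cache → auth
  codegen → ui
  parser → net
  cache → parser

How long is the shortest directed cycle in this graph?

For each vertex v, BFS finds the shortest path from v back to v.
The shortest such closed walk is codegen → cache → log → codegen, length 3.

3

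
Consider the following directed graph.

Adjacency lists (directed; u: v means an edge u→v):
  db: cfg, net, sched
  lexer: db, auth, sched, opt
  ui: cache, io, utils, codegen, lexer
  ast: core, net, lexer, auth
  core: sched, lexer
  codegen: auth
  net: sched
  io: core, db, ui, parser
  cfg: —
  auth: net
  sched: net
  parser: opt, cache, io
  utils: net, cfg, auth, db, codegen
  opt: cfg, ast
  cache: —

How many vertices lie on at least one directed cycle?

9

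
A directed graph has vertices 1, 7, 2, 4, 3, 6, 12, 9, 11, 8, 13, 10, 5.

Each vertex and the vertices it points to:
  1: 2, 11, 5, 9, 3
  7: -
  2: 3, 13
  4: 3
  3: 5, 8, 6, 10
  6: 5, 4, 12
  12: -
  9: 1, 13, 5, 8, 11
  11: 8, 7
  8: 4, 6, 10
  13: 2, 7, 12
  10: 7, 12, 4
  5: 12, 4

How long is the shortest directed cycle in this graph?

2

For each vertex v, BFS finds the shortest path from v back to v.
The shortest such closed walk is 1 → 9 → 1, length 2.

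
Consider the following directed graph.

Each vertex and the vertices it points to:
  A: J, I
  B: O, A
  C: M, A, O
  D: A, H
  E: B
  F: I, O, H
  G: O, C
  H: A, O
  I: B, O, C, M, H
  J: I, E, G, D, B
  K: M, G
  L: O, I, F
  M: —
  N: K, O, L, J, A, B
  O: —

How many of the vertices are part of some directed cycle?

A vertex is on a directed cycle iff it belongs to a strongly connected component of size ≥ 2 (or has a self-loop).
The vertices on cycles are {A, B, C, D, E, G, H, I, J} — 9 in total.

9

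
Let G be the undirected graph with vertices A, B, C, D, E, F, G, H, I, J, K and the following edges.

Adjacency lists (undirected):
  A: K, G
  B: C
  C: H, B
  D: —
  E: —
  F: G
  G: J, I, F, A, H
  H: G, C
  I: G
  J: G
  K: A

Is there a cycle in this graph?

No

DFS, tracking each vertex's parent; an edge to a visited non-parent vertex closes a cycle.
Start from E:
visit E (parent –)
visit A (parent –)
  visit K (parent A)
    K–A: parent, skip
  visit G (parent A)
    visit J (parent G)
      J–G: parent, skip
    visit I (parent G)
      I–G: parent, skip
    visit F (parent G)
      F–G: parent, skip
    G–A: parent, skip
    visit H (parent G)
      H–G: parent, skip
      visit C (parent H)
        C–H: parent, skip
        visit B (parent C)
          B–C: parent, skip
visit D (parent –)
No non-parent visited neighbor found — the graph is a forest.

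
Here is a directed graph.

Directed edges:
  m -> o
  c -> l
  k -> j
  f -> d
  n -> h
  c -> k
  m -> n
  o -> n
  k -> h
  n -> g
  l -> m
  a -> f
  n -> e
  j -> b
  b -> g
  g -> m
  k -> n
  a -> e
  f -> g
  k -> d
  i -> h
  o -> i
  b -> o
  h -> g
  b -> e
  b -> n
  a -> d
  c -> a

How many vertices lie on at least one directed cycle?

6

A vertex is on a directed cycle iff it belongs to a strongly connected component of size ≥ 2 (or has a self-loop).
The vertices on cycles are {g, h, i, m, n, o} — 6 in total.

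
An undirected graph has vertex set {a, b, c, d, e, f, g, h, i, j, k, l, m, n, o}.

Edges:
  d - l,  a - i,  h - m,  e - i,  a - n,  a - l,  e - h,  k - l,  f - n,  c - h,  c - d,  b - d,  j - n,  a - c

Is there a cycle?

Yes

DFS, tracking each vertex's parent; an edge to a visited non-parent vertex closes a cycle.
Start from o:
visit o (parent –)
visit a (parent –)
  visit l (parent a)
    visit k (parent l)
      k–l: parent, skip
    l–a: parent, skip
    visit d (parent l)
      visit b (parent d)
        b–d: parent, skip
      visit c (parent d)
        c–d: parent, skip
        visit h (parent c)
          h–c: parent, skip
          visit m (parent h)
            m–h: parent, skip
          visit e (parent h)
            e–h: parent, skip
            visit i (parent e)
              i–a: a visited and ≠ parent → cycle
Cycle: a – l – d – c – h – e – i – a.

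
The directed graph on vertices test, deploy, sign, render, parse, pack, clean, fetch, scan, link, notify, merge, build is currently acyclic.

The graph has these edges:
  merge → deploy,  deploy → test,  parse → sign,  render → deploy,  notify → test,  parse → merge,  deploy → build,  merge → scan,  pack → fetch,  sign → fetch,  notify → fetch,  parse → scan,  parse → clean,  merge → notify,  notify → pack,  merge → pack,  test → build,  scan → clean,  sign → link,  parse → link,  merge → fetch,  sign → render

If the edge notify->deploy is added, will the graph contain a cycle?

Adding notify→deploy creates a cycle iff deploy can already reach notify.
Explore from deploy: no path reaches notify. The graph stays acyclic.

No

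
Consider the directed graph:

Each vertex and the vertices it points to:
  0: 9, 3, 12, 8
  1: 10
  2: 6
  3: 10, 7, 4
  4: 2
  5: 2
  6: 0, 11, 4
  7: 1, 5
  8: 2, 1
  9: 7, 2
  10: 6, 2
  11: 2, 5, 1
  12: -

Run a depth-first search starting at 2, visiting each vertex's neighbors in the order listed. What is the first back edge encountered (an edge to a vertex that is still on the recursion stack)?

DFS from 2 (visiting each vertex's neighbors in the order listed); mark gray on enter, black on exit:
2 gray
  6 gray
    0 gray
      9 gray
        7 gray
          1 gray
            10 gray
              10→6: 6 is gray → back edge
First back edge: 10 → 6.

10→6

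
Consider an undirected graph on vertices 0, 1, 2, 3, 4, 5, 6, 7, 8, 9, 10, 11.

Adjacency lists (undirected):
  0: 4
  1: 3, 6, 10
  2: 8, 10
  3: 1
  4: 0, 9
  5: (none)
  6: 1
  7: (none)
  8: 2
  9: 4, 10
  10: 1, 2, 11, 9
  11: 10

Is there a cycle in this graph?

DFS, tracking each vertex's parent; an edge to a visited non-parent vertex closes a cycle.
Start from 4:
visit 4 (parent –)
  visit 0 (parent 4)
    0–4: parent, skip
  visit 9 (parent 4)
    9–4: parent, skip
    visit 10 (parent 9)
      visit 1 (parent 10)
        visit 3 (parent 1)
          3–1: parent, skip
        visit 6 (parent 1)
          6–1: parent, skip
        1–10: parent, skip
      visit 2 (parent 10)
        visit 8 (parent 2)
          8–2: parent, skip
        2–10: parent, skip
      visit 11 (parent 10)
        11–10: parent, skip
      10–9: parent, skip
visit 5 (parent –)
visit 7 (parent –)
No non-parent visited neighbor found — the graph is a forest.

No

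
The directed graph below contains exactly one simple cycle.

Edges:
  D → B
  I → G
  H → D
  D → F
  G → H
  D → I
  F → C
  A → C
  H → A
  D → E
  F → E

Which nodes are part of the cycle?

D, G, H, I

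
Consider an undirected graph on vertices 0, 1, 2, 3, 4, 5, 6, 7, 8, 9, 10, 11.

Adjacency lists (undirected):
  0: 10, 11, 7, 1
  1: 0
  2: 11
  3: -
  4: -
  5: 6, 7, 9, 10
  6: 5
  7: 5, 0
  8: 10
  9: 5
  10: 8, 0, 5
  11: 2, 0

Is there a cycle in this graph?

Yes

DFS, tracking each vertex's parent; an edge to a visited non-parent vertex closes a cycle.
Start from 7:
visit 7 (parent –)
  visit 5 (parent 7)
    visit 6 (parent 5)
      6–5: parent, skip
    5–7: parent, skip
    visit 9 (parent 5)
      9–5: parent, skip
    visit 10 (parent 5)
      visit 8 (parent 10)
        8–10: parent, skip
      visit 0 (parent 10)
        0–10: parent, skip
        visit 11 (parent 0)
          visit 2 (parent 11)
            2–11: parent, skip
          11–0: parent, skip
        0–7: 7 visited and ≠ parent → cycle
Cycle: 7 – 5 – 10 – 0 – 7.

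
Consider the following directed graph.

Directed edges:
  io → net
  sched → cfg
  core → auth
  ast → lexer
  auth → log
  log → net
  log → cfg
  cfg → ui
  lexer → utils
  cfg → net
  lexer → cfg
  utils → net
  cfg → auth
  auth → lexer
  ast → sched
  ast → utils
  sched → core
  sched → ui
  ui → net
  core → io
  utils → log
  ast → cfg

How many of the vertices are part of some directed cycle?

A vertex is on a directed cycle iff it belongs to a strongly connected component of size ≥ 2 (or has a self-loop).
The vertices on cycles are {cfg, log, auth, lexer, utils} — 5 in total.

5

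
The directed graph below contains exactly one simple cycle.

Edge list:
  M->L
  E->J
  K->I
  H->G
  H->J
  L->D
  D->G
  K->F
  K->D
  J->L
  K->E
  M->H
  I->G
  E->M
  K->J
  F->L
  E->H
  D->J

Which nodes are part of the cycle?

D, J, L

DFS with gray/black marking from D:
D gray
  J gray
    L gray
      L→D: D is gray → back edge
Back edge closes the cycle D → J → L → D; its vertices are {D, J, L}.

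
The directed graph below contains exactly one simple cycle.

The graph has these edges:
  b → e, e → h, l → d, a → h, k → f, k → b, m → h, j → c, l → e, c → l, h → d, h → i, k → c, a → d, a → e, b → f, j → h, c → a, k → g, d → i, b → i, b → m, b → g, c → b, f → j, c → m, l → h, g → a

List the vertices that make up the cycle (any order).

b, c, f, j

DFS with gray/black marking from c:
c gray
  l gray
    h gray
      d gray
        i gray
        i black
      d black
      h→i: i black — skip
    h black
    e gray
      e→h: h black — skip
    e black
    l→d: d black — skip
  l black
  a gray
    a→d: d black — skip
    a→e: e black — skip
    a→h: h black — skip
  a black
  m gray
    m→h: h black — skip
  m black
  b gray
    g gray
      g→a: a black — skip
    g black
    b→i: i black — skip
    f gray
      j gray
        j→h: h black — skip
        j→c: c is gray → back edge
Back edge closes the cycle c → b → f → j → c; its vertices are {b, c, f, j}.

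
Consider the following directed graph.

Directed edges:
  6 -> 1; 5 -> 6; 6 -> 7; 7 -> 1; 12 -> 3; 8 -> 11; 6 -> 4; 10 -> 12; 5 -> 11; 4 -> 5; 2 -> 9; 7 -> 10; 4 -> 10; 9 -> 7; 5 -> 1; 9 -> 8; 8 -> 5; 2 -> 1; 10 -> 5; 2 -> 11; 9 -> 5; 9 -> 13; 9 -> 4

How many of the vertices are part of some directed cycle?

A vertex is on a directed cycle iff it belongs to a strongly connected component of size ≥ 2 (or has a self-loop).
The vertices on cycles are {4, 5, 6, 7, 10} — 5 in total.

5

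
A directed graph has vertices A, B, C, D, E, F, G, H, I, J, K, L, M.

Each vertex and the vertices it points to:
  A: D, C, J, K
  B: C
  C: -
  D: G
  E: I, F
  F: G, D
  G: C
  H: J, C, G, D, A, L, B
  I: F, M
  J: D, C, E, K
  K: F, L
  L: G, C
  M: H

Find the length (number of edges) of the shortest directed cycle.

For each vertex v, BFS finds the shortest path from v back to v.
The shortest such closed walk is H → J → E → I → M → H, length 5.

5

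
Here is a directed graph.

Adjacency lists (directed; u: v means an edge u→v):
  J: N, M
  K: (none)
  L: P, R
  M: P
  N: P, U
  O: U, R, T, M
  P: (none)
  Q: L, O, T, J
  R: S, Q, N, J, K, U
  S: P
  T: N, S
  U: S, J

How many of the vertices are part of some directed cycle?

7

A vertex is on a directed cycle iff it belongs to a strongly connected component of size ≥ 2 (or has a self-loop).
The vertices on cycles are {J, L, N, O, Q, R, U} — 7 in total.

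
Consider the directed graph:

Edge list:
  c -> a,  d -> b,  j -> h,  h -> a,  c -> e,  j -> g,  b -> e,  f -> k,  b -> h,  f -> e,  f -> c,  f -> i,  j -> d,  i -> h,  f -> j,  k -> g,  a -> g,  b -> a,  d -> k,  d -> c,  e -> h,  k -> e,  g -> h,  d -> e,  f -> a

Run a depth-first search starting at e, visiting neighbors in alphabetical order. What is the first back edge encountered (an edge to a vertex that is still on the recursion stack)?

g→h

DFS from e (visiting neighbors in alphabetical order); mark gray on enter, black on exit:
e gray
  h gray
    a gray
      g gray
        g→h: h is gray → back edge
First back edge: g → h.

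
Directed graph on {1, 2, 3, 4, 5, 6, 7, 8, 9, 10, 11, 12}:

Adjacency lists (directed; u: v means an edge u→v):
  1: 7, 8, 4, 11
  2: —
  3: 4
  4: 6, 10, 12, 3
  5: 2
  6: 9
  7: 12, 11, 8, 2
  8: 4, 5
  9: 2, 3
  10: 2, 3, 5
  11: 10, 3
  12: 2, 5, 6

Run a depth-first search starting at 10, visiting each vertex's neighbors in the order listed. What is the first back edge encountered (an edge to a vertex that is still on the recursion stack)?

9->3

DFS from 10 (visiting each vertex's neighbors in the order listed); mark gray on enter, black on exit:
10 gray
  2 gray
  2 black
  3 gray
    4 gray
      6 gray
        9 gray
          9→2: 2 black — skip
          9→3: 3 is gray → back edge
First back edge: 9 → 3.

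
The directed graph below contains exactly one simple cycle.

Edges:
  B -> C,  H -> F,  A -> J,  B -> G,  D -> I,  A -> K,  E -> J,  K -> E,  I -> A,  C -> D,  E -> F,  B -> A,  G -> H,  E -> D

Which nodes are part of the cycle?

DFS with gray/black marking from A:
A gray
  J gray
  J black
  K gray
    E gray
      F gray
      F black
      D gray
        I gray
          I→A: A is gray → back edge
Back edge closes the cycle A → K → E → D → I → A; its vertices are {A, D, E, I, K}.

A, D, E, I, K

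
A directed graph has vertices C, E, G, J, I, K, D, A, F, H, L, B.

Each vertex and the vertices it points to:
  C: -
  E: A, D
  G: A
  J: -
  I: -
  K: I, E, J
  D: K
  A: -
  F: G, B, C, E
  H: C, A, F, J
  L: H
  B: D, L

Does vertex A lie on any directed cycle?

No

A lies on a cycle iff there is a path from A back to itself.
Exploring from A, it never reaches itself; equivalently, its strongly connected component is a singleton.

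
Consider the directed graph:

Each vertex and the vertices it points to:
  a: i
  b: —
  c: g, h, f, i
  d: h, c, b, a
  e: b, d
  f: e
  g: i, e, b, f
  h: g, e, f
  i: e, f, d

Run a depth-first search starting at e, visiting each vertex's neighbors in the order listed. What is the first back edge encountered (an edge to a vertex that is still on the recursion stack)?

i→e

DFS from e (visiting each vertex's neighbors in the order listed); mark gray on enter, black on exit:
e gray
  b gray
  b black
  d gray
    h gray
      g gray
        i gray
          i→e: e is gray → back edge
First back edge: i → e.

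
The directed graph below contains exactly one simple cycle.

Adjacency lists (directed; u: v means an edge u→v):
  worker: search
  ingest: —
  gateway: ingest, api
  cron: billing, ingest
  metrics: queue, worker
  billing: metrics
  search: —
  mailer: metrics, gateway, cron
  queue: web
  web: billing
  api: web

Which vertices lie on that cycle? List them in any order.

web, queue, billing, metrics

DFS with gray/black marking from metrics:
metrics gray
  queue gray
    web gray
      billing gray
        billing→metrics: metrics is gray → back edge
Back edge closes the cycle metrics → queue → web → billing → metrics; its vertices are {web, queue, billing, metrics}.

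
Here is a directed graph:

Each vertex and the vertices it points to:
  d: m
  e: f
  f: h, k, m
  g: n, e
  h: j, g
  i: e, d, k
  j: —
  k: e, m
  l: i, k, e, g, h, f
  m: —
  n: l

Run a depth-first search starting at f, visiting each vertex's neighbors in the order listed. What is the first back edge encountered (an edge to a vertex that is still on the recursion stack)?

DFS from f (visiting each vertex's neighbors in the order listed); mark gray on enter, black on exit:
f gray
  h gray
    j gray
    j black
    g gray
      n gray
        l gray
          i gray
            e gray
              e→f: f is gray → back edge
First back edge: e → f.

e→f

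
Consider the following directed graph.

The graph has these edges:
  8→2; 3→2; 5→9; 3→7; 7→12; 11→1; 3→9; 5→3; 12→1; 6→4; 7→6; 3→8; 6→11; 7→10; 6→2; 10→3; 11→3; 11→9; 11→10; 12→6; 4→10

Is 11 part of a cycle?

11 is on a cycle iff 11 can reach itself via ≥1 edge.
11 → 3 → 7 → 6 → 11 — yes.

Yes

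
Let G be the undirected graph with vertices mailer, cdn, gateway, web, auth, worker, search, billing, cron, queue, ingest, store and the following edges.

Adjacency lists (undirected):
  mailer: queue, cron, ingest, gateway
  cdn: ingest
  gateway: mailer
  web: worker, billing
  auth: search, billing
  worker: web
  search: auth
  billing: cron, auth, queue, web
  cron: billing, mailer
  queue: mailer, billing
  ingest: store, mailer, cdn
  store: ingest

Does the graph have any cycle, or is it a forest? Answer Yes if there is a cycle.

Yes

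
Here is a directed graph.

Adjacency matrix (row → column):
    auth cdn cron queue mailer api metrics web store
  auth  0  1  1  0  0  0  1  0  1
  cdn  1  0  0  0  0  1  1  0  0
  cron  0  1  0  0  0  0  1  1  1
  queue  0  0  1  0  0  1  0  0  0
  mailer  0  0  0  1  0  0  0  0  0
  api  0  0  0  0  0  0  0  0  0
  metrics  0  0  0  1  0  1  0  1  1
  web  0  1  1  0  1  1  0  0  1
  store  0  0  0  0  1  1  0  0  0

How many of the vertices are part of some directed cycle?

A vertex is on a directed cycle iff it belongs to a strongly connected component of size ≥ 2 (or has a self-loop).
The vertices on cycles are {cdn, web, auth, cron, queue, store, mailer, metrics} — 8 in total.

8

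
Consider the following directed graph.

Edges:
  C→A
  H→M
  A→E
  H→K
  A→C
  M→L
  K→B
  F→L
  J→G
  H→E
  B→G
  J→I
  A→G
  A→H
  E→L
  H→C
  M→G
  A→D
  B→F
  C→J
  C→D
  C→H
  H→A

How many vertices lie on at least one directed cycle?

3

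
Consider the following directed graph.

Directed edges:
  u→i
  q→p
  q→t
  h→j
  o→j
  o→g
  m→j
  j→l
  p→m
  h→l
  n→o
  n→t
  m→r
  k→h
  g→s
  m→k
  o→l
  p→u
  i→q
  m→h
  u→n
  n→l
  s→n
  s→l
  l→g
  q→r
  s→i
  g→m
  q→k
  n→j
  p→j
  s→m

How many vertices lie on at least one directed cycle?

13

A vertex is on a directed cycle iff it belongs to a strongly connected component of size ≥ 2 (or has a self-loop).
The vertices on cycles are {g, h, i, j, k, l, m, n, o, p, q, s, u} — 13 in total.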